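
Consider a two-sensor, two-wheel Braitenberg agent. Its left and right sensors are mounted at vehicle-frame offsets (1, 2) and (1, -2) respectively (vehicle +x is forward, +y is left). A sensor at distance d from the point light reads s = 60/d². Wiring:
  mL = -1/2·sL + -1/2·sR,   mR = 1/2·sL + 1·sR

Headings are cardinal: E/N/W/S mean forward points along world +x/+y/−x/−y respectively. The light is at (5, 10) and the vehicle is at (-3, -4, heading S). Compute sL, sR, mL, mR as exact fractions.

left sensor world pos  = (-1, -5); dL² = 261
right sensor world pos = (-5, -5); dR² = 325
sL = 60/261 = 20/87
sR = 60/325 = 12/65
mL = -1/2·sL + -1/2·sR = -1172/5655
mR = 1/2·sL + 1·sR = 1694/5655

20/87 12/65 -1172/5655 1694/5655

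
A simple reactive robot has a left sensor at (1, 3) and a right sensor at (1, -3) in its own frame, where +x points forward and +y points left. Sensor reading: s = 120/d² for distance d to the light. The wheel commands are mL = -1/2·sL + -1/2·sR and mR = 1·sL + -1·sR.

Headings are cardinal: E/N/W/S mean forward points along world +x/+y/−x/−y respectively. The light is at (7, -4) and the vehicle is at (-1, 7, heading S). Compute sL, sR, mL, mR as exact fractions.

24/25 120/221 -4152/5525 2304/5525

left sensor world pos  = (2, 6); dL² = 125
right sensor world pos = (-4, 6); dR² = 221
sL = 120/125 = 24/25
sR = 120/221 = 120/221
mL = -1/2·sL + -1/2·sR = -4152/5525
mR = 1·sL + -1·sR = 2304/5525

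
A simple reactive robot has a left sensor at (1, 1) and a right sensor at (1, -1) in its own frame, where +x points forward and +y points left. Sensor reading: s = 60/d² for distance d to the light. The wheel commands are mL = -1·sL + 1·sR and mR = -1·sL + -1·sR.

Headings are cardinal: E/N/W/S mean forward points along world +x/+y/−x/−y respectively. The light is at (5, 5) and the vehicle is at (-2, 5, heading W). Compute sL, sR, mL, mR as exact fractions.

12/13 12/13 0 -24/13

left sensor world pos  = (-3, 4); dL² = 65
right sensor world pos = (-3, 6); dR² = 65
sL = 60/65 = 12/13
sR = 60/65 = 12/13
mL = -1·sL + 1·sR = 0
mR = -1·sL + -1·sR = -24/13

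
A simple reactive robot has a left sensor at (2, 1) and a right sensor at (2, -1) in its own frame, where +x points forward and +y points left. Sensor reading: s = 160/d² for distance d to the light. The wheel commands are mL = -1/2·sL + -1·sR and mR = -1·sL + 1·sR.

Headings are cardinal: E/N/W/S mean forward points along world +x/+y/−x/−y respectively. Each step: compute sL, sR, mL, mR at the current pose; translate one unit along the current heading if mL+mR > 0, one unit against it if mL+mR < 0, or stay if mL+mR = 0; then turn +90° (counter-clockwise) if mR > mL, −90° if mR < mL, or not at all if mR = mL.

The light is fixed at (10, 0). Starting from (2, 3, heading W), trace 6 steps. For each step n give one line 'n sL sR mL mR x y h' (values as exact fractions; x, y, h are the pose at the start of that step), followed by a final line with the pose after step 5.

0 20/13 40/29 -810/377 -60/377 2 3 W
1 160/37 32/13 -2224/481 -896/481 3 3 S
2 16/5 80/17 -536/85 128/85 3 4 E
3 160/117 32/17 -5104/1989 1024/1989 2 4 N
4 20/13 40/29 -810/377 -60/377 2 3 W
5 160/37 32/13 -2224/481 -896/481 3 3 S
final 3 4 E

n=0: pose=(2,3,W); sL=20/13, sR=40/29; mL=-810/377, mR=-60/377; mL+mR=-30/13 → advance -1; mR−mL=750/377 → turn +1·90°
n=1: pose=(3,3,S); sL=160/37, sR=32/13; mL=-2224/481, mR=-896/481; mL+mR=-240/37 → advance -1; mR−mL=1328/481 → turn +1·90°
n=2: pose=(3,4,E); sL=16/5, sR=80/17; mL=-536/85, mR=128/85; mL+mR=-24/5 → advance -1; mR−mL=664/85 → turn +1·90°
n=3: pose=(2,4,N); sL=160/117, sR=32/17; mL=-5104/1989, mR=1024/1989; mL+mR=-80/39 → advance -1; mR−mL=6128/1989 → turn +1·90°
n=4: pose=(2,3,W); sL=20/13, sR=40/29; mL=-810/377, mR=-60/377; mL+mR=-30/13 → advance -1; mR−mL=750/377 → turn +1·90°
n=5: pose=(3,3,S); sL=160/37, sR=32/13; mL=-2224/481, mR=-896/481; mL+mR=-240/37 → advance -1; mR−mL=1328/481 → turn +1·90°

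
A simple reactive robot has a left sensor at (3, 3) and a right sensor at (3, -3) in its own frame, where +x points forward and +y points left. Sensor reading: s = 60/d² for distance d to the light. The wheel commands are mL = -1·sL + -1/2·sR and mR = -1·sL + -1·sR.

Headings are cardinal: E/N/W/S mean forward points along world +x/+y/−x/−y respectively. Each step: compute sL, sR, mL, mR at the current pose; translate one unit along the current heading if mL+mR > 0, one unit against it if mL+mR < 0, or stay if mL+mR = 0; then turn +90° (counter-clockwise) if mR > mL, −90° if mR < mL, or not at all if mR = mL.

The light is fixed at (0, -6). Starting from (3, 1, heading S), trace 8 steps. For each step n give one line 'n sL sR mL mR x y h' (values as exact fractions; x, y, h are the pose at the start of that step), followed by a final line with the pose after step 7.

0 15/13 15/4 -315/104 -255/52 3 1 S
1 12/5 60/121 -1602/605 -1752/605 3 2 W
2 30/61 6/17 -693/1037 -876/1037 4 2 N
3 60/149 12/13 -1674/1937 -2568/1937 4 1 E
4 15/13 15/4 -315/104 -255/52 3 1 S
5 12/5 60/121 -1602/605 -1752/605 3 2 W
6 30/61 6/17 -693/1037 -876/1037 4 2 N
7 60/149 12/13 -1674/1937 -2568/1937 4 1 E
final 3 1 S

n=0: pose=(3,1,S); sL=15/13, sR=15/4; mL=-315/104, mR=-255/52; mL+mR=-825/104 → advance -1; mR−mL=-15/8 → turn -1·90°
n=1: pose=(3,2,W); sL=12/5, sR=60/121; mL=-1602/605, mR=-1752/605; mL+mR=-3354/605 → advance -1; mR−mL=-30/121 → turn -1·90°
n=2: pose=(4,2,N); sL=30/61, sR=6/17; mL=-693/1037, mR=-876/1037; mL+mR=-1569/1037 → advance -1; mR−mL=-3/17 → turn -1·90°
n=3: pose=(4,1,E); sL=60/149, sR=12/13; mL=-1674/1937, mR=-2568/1937; mL+mR=-4242/1937 → advance -1; mR−mL=-6/13 → turn -1·90°
n=4: pose=(3,1,S); sL=15/13, sR=15/4; mL=-315/104, mR=-255/52; mL+mR=-825/104 → advance -1; mR−mL=-15/8 → turn -1·90°
n=5: pose=(3,2,W); sL=12/5, sR=60/121; mL=-1602/605, mR=-1752/605; mL+mR=-3354/605 → advance -1; mR−mL=-30/121 → turn -1·90°
n=6: pose=(4,2,N); sL=30/61, sR=6/17; mL=-693/1037, mR=-876/1037; mL+mR=-1569/1037 → advance -1; mR−mL=-3/17 → turn -1·90°
n=7: pose=(4,1,E); sL=60/149, sR=12/13; mL=-1674/1937, mR=-2568/1937; mL+mR=-4242/1937 → advance -1; mR−mL=-6/13 → turn -1·90°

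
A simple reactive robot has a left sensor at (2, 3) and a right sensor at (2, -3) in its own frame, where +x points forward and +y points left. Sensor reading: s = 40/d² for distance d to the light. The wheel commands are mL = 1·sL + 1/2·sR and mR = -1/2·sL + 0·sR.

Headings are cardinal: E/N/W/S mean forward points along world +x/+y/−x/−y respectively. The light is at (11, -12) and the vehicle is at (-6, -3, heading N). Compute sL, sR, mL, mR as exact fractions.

left sensor world pos  = (-9, -1); dL² = 521
right sensor world pos = (-3, -1); dR² = 317
sL = 40/521 = 40/521
sR = 40/317 = 40/317
mL = 1·sL + 1/2·sR = 23100/165157
mR = -1/2·sL + 0·sR = -20/521

40/521 40/317 23100/165157 -20/521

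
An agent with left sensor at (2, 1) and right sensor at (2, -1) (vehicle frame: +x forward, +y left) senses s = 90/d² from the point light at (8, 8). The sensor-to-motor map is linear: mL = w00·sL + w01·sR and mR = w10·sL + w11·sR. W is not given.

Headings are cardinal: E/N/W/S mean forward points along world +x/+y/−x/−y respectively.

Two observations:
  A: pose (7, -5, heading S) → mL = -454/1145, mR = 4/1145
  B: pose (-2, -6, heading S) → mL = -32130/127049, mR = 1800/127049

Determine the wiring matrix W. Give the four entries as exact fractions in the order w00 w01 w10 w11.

-1/2 -1/2 1/2 -1/2

obs A: pose=(7,-5,S) → sL=2/5, sR=90/229, mL=-454/1145, mR=4/1145
obs B: pose=(-2,-6,S) → sL=90/337, sR=90/377, mL=-32130/127049, mR=1800/127049
sensor matrix S = [[2/5, 90/229], [90/337, 90/377]]; det S = -275472/29094221
solve [mL_A; mL_B] = S·[w00; w01] and [mR_A; mR_B] = S·[w10; w11]:
  w00 = -1/2, w01 = -1/2, w10 = 1/2, w11 = -1/2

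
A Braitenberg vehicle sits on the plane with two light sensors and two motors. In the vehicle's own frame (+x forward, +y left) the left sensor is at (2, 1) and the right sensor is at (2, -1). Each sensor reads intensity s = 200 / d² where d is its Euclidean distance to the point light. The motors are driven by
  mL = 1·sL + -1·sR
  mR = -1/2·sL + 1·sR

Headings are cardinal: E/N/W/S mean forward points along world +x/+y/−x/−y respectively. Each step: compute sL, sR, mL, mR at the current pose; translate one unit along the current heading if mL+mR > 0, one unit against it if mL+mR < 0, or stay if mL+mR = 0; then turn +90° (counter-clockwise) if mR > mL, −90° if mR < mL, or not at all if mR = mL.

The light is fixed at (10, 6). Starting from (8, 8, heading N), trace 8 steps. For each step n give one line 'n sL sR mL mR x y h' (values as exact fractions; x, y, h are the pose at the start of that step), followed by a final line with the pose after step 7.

0 8 200/17 -64/17 132/17 8 8 N
1 10 25/4 15/4 5/4 8 9 W
2 200/41 200/29 -2400/1189 5300/1189 7 9 N
3 100/17 4 32/17 18/17 7 10 W
4 200/61 40/9 -640/549 1540/549 6 10 N
5 50/13 25/9 125/117 100/117 6 11 W
6 40/17 40/13 -160/221 420/221 5 11 N
7 100/37 100/49 1200/1813 1250/1813 5 12 W
final 4 12 S

n=0: pose=(8,8,N); sL=8, sR=200/17; mL=-64/17, mR=132/17; mL+mR=4 → advance +1; mR−mL=196/17 → turn +1·90°
n=1: pose=(8,9,W); sL=10, sR=25/4; mL=15/4, mR=5/4; mL+mR=5 → advance +1; mR−mL=-5/2 → turn -1·90°
n=2: pose=(7,9,N); sL=200/41, sR=200/29; mL=-2400/1189, mR=5300/1189; mL+mR=100/41 → advance +1; mR−mL=7700/1189 → turn +1·90°
n=3: pose=(7,10,W); sL=100/17, sR=4; mL=32/17, mR=18/17; mL+mR=50/17 → advance +1; mR−mL=-14/17 → turn -1·90°
n=4: pose=(6,10,N); sL=200/61, sR=40/9; mL=-640/549, mR=1540/549; mL+mR=100/61 → advance +1; mR−mL=2180/549 → turn +1·90°
n=5: pose=(6,11,W); sL=50/13, sR=25/9; mL=125/117, mR=100/117; mL+mR=25/13 → advance +1; mR−mL=-25/117 → turn -1·90°
n=6: pose=(5,11,N); sL=40/17, sR=40/13; mL=-160/221, mR=420/221; mL+mR=20/17 → advance +1; mR−mL=580/221 → turn +1·90°
n=7: pose=(5,12,W); sL=100/37, sR=100/49; mL=1200/1813, mR=1250/1813; mL+mR=50/37 → advance +1; mR−mL=50/1813 → turn +1·90°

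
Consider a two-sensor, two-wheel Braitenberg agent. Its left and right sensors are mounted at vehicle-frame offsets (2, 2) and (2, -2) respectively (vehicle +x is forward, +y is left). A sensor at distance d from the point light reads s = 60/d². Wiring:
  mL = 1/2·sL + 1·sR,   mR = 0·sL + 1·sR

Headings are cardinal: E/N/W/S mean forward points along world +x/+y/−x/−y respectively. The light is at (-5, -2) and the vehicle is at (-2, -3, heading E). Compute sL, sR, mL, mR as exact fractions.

left sensor world pos  = (0, -1); dL² = 26
right sensor world pos = (0, -5); dR² = 34
sL = 60/26 = 30/13
sR = 60/34 = 30/17
mL = 1/2·sL + 1·sR = 645/221
mR = 0·sL + 1·sR = 30/17

30/13 30/17 645/221 30/17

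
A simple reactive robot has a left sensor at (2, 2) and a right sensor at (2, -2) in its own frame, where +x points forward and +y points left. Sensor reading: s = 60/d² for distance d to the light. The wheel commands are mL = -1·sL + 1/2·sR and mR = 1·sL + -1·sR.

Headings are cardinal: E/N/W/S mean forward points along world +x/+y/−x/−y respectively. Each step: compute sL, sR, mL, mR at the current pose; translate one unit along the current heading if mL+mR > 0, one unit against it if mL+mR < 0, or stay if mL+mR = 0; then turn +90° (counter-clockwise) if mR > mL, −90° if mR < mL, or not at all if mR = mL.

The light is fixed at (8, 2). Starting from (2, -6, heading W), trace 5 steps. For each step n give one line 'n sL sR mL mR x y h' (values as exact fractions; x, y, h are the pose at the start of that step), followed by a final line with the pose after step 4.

0 15/41 3/5 -27/410 -48/205 2 -6 W
1 12/17 4/3 -2/51 -32/51 3 -6 N
2 30/29 6/13 -303/377 216/377 3 -7 E
3 60/113 12/13 -102/1469 -576/1469 2 -7 N
4 3/4 3/8 -9/16 3/8 2 -8 E
final 1 -8 N

n=0: pose=(2,-6,W); sL=15/41, sR=3/5; mL=-27/410, mR=-48/205; mL+mR=-3/10 → advance -1; mR−mL=-69/410 → turn -1·90°
n=1: pose=(3,-6,N); sL=12/17, sR=4/3; mL=-2/51, mR=-32/51; mL+mR=-2/3 → advance -1; mR−mL=-10/17 → turn -1·90°
n=2: pose=(3,-7,E); sL=30/29, sR=6/13; mL=-303/377, mR=216/377; mL+mR=-3/13 → advance -1; mR−mL=519/377 → turn +1·90°
n=3: pose=(2,-7,N); sL=60/113, sR=12/13; mL=-102/1469, mR=-576/1469; mL+mR=-6/13 → advance -1; mR−mL=-474/1469 → turn -1·90°
n=4: pose=(2,-8,E); sL=3/4, sR=3/8; mL=-9/16, mR=3/8; mL+mR=-3/16 → advance -1; mR−mL=15/16 → turn +1·90°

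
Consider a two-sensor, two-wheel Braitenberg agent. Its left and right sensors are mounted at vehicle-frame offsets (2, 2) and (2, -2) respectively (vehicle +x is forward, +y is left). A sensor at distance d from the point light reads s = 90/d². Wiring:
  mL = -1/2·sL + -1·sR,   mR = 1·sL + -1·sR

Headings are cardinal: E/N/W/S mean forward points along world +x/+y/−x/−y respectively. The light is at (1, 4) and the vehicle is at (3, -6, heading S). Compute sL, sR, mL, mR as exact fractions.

left sensor world pos  = (5, -8); dL² = 160
right sensor world pos = (1, -8); dR² = 144
sL = 90/160 = 9/16
sR = 90/144 = 5/8
mL = -1/2·sL + -1·sR = -29/32
mR = 1·sL + -1·sR = -1/16

9/16 5/8 -29/32 -1/16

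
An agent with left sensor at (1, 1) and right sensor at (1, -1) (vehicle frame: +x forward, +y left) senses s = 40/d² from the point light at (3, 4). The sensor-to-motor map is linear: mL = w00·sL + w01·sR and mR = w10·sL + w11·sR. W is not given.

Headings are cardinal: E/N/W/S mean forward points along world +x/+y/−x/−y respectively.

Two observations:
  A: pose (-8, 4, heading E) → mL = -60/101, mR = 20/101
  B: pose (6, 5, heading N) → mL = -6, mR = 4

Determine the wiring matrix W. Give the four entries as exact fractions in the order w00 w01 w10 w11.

obs A: pose=(-8,4,E) → sL=40/101, sR=40/101, mL=-60/101, mR=20/101
obs B: pose=(6,5,N) → sL=5, sR=2, mL=-6, mR=4
sensor matrix S = [[40/101, 40/101], [5, 2]]; det S = -120/101
solve [mL_A; mL_B] = S·[w00; w01] and [mR_A; mR_B] = S·[w10; w11]:
  w00 = -1, w01 = -1/2, w10 = 1, w11 = -1/2

-1 -1/2 1 -1/2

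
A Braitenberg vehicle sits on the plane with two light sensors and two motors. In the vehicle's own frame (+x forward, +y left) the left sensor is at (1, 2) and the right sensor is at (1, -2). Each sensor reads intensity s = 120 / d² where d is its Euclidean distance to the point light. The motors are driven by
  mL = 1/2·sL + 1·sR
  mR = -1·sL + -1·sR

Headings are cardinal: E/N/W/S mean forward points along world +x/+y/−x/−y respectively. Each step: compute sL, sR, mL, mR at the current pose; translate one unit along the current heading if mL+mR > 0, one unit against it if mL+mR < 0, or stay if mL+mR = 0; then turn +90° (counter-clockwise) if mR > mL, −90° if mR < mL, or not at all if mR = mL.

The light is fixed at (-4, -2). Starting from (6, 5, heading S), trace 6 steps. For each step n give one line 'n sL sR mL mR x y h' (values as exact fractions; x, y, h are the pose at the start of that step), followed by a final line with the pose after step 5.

n=0: pose=(6,5,S); sL=2/3, sR=6/5; mL=23/15, mR=-28/15; mL+mR=-1/3 → advance -1; mR−mL=-17/5 → turn -1·90°
n=1: pose=(6,6,W); sL=40/39, sR=120/181; mL=8300/7059, mR=-11920/7059; mL+mR=-20/39 → advance -1; mR−mL=-6740/2353 → turn -1·90°
n=2: pose=(7,6,N); sL=20/27, sR=12/25; mL=574/675, mR=-824/675; mL+mR=-10/27 → advance -1; mR−mL=-466/225 → turn -1·90°
n=3: pose=(7,5,E); sL=8/15, sR=120/169; mL=2476/2535, mR=-3152/2535; mL+mR=-4/15 → advance -1; mR−mL=-1876/845 → turn -1·90°
n=4: pose=(6,5,S); sL=2/3, sR=6/5; mL=23/15, mR=-28/15; mL+mR=-1/3 → advance -1; mR−mL=-17/5 → turn -1·90°
n=5: pose=(6,6,W); sL=40/39, sR=120/181; mL=8300/7059, mR=-11920/7059; mL+mR=-20/39 → advance -1; mR−mL=-6740/2353 → turn -1·90°

0 2/3 6/5 23/15 -28/15 6 5 S
1 40/39 120/181 8300/7059 -11920/7059 6 6 W
2 20/27 12/25 574/675 -824/675 7 6 N
3 8/15 120/169 2476/2535 -3152/2535 7 5 E
4 2/3 6/5 23/15 -28/15 6 5 S
5 40/39 120/181 8300/7059 -11920/7059 6 6 W
final 7 6 N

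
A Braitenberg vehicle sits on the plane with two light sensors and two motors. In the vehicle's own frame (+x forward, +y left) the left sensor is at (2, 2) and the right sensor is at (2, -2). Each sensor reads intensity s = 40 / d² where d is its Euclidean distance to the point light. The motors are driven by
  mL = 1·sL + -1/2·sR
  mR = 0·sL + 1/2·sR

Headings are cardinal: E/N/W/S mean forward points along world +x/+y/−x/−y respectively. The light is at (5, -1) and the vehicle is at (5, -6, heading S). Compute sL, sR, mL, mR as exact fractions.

40/53 40/53 20/53 20/53

left sensor world pos  = (7, -8); dL² = 53
right sensor world pos = (3, -8); dR² = 53
sL = 40/53 = 40/53
sR = 40/53 = 40/53
mL = 1·sL + -1/2·sR = 20/53
mR = 0·sL + 1/2·sR = 20/53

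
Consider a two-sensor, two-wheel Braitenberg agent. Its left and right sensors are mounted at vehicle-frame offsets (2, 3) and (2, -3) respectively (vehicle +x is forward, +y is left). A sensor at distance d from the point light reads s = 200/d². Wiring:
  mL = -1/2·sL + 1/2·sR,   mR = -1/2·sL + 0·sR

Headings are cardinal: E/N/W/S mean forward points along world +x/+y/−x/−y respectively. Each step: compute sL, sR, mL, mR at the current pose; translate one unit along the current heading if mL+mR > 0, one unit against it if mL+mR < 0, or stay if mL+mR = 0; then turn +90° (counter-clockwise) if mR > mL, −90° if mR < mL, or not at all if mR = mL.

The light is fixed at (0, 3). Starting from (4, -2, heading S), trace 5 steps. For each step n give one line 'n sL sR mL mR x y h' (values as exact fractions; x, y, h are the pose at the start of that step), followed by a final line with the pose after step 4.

0 100/49 4 48/49 -50/49 4 -2 S
1 200/53 40 960/53 -100/53 4 -1 W
2 50 5 -45/2 -25 3 -1 N
3 200/29 200/89 -6000/2581 -100/29 3 -2 E
4 100/37 4 24/37 -50/37 2 -2 S
final 2 -1 W

n=0: pose=(4,-2,S); sL=100/49, sR=4; mL=48/49, mR=-50/49; mL+mR=-2/49 → advance -1; mR−mL=-2 → turn -1·90°
n=1: pose=(4,-1,W); sL=200/53, sR=40; mL=960/53, mR=-100/53; mL+mR=860/53 → advance +1; mR−mL=-20 → turn -1·90°
n=2: pose=(3,-1,N); sL=50, sR=5; mL=-45/2, mR=-25; mL+mR=-95/2 → advance -1; mR−mL=-5/2 → turn -1·90°
n=3: pose=(3,-2,E); sL=200/29, sR=200/89; mL=-6000/2581, mR=-100/29; mL+mR=-14900/2581 → advance -1; mR−mL=-100/89 → turn -1·90°
n=4: pose=(2,-2,S); sL=100/37, sR=4; mL=24/37, mR=-50/37; mL+mR=-26/37 → advance -1; mR−mL=-2 → turn -1·90°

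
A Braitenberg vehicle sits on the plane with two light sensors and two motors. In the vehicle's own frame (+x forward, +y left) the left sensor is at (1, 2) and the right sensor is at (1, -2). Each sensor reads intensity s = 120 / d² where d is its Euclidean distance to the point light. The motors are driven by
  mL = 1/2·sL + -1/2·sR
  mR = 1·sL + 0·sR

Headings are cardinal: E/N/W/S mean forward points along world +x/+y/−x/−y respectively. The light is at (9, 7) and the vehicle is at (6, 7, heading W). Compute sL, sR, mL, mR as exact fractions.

6 6 0 6

left sensor world pos  = (5, 5); dL² = 20
right sensor world pos = (5, 9); dR² = 20
sL = 120/20 = 6
sR = 120/20 = 6
mL = 1/2·sL + -1/2·sR = 0
mR = 1·sL + 0·sR = 6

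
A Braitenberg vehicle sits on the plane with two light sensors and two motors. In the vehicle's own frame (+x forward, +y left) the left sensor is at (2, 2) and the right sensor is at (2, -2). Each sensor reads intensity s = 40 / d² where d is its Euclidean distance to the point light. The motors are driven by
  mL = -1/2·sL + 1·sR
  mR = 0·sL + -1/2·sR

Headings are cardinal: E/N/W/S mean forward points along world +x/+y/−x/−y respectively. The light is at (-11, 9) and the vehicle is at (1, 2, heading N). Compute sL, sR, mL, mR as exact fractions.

8/25 40/221 116/5525 -20/221

left sensor world pos  = (-1, 4); dL² = 125
right sensor world pos = (3, 4); dR² = 221
sL = 40/125 = 8/25
sR = 40/221 = 40/221
mL = -1/2·sL + 1·sR = 116/5525
mR = 0·sL + -1/2·sR = -20/221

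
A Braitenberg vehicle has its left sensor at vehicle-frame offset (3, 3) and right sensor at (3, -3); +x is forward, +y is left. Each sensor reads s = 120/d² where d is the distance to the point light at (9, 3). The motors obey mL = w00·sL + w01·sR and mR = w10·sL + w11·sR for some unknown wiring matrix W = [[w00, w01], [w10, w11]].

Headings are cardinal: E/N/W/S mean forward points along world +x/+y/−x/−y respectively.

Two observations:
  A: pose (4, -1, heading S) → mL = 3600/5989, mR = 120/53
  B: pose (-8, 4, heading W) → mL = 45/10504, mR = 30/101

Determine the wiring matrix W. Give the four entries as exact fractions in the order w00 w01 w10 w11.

obs A: pose=(4,-1,S) → sL=120/53, sR=120/113, mL=3600/5989, mR=120/53
obs B: pose=(-8,4,W) → sL=30/101, sR=15/52, mL=45/10504, mR=30/101
sensor matrix S = [[120/53, 120/113], [30/101, 15/52]]; det S = 2655450/7863557
solve [mL_A; mL_B] = S·[w00; w01] and [mR_A; mR_B] = S·[w10; w11]:
  w00 = 1/2, w01 = -1/2, w10 = 1, w11 = 0

1/2 -1/2 1 0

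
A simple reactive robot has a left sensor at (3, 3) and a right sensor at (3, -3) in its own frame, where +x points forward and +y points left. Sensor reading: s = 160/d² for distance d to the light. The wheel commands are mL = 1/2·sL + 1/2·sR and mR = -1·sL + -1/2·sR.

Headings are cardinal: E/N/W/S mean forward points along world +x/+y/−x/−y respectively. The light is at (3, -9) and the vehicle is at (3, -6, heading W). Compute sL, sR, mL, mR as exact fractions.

left sensor world pos  = (0, -9); dL² = 9
right sensor world pos = (0, -3); dR² = 45
sL = 160/9 = 160/9
sR = 160/45 = 32/9
mL = 1/2·sL + 1/2·sR = 32/3
mR = -1·sL + -1/2·sR = -176/9

160/9 32/9 32/3 -176/9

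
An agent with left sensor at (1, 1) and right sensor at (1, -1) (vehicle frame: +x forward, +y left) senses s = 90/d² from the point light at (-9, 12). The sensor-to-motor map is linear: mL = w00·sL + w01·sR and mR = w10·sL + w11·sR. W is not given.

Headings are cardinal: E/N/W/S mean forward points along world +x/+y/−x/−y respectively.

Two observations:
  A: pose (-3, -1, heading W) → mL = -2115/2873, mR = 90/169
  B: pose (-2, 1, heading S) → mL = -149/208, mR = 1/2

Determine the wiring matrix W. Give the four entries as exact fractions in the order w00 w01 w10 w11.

-1/2 -1 0 1

obs A: pose=(-3,-1,W) → sL=90/221, sR=90/169, mL=-2115/2873, mR=90/169
obs B: pose=(-2,1,S) → sL=45/104, sR=1/2, mL=-149/208, mR=1/2
sensor matrix S = [[90/221, 90/169], [45/104, 1/2]]; det S = -4005/149396
solve [mL_A; mL_B] = S·[w00; w01] and [mR_A; mR_B] = S·[w10; w11]:
  w00 = -1/2, w01 = -1, w10 = 0, w11 = 1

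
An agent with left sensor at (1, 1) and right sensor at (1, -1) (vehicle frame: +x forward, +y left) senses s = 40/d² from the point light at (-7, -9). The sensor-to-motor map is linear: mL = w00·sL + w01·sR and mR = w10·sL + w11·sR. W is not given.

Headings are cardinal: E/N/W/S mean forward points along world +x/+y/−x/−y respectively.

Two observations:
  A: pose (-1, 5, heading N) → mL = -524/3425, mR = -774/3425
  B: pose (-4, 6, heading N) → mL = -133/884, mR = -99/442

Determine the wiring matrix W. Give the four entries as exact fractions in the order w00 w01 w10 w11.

-1/2 -1/2 -1/2 -1

obs A: pose=(-1,5,N) → sL=4/25, sR=20/137, mL=-524/3425, mR=-774/3425
obs B: pose=(-4,6,N) → sL=2/13, sR=5/34, mL=-133/884, mR=-99/442
sensor matrix S = [[4/25, 20/137], [2/13, 5/34]]; det S = 162/151385
solve [mL_A; mL_B] = S·[w00; w01] and [mR_A; mR_B] = S·[w10; w11]:
  w00 = -1/2, w01 = -1/2, w10 = -1/2, w11 = -1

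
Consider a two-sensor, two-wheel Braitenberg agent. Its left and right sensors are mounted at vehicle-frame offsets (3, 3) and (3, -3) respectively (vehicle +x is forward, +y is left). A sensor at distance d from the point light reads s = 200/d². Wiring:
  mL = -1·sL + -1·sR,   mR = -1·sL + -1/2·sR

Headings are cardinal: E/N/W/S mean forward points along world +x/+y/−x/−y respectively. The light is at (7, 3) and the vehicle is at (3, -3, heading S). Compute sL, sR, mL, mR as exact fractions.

left sensor world pos  = (6, -6); dL² = 82
right sensor world pos = (0, -6); dR² = 130
sL = 200/82 = 100/41
sR = 200/130 = 20/13
mL = -1·sL + -1·sR = -2120/533
mR = -1·sL + -1/2·sR = -1710/533

100/41 20/13 -2120/533 -1710/533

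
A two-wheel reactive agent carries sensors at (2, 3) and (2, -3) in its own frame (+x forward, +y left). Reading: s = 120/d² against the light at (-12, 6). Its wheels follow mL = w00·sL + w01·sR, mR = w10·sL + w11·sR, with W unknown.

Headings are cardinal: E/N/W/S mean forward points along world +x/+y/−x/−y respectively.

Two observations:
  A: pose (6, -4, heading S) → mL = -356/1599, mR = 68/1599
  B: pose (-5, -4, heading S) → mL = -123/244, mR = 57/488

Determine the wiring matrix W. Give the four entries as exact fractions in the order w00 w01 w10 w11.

1/2 -1 1 -1/2

obs A: pose=(6,-4,S) → sL=8/39, sR=40/123, mL=-356/1599, mR=68/1599
obs B: pose=(-5,-4,S) → sL=30/61, sR=3/4, mL=-123/244, mR=57/488
sensor matrix S = [[8/39, 40/123], [30/61, 3/4]]; det S = -198/32513
solve [mL_A; mL_B] = S·[w00; w01] and [mR_A; mR_B] = S·[w10; w11]:
  w00 = 1/2, w01 = -1, w10 = 1, w11 = -1/2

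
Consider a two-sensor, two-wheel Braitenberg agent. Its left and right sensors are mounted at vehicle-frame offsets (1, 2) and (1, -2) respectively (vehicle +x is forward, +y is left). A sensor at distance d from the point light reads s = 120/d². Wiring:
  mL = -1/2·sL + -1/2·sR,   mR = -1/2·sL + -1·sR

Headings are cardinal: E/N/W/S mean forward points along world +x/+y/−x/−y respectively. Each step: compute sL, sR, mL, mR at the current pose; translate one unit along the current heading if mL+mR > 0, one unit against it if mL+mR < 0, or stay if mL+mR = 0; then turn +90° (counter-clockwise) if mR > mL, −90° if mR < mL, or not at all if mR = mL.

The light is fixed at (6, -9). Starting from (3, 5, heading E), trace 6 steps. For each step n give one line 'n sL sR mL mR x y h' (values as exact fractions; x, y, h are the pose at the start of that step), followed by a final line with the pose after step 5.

n=0: pose=(3,5,E); sL=6/13, sR=30/37; mL=-306/481, mR=-501/481; mL+mR=-807/481 → advance -1; mR−mL=-15/37 → turn -1·90°
n=1: pose=(2,5,S); sL=120/173, sR=24/41; mL=-4536/7093, mR=-6612/7093; mL+mR=-11148/7093 → advance -1; mR−mL=-12/41 → turn -1·90°
n=2: pose=(2,6,W); sL=60/97, sR=60/157; mL=-7620/15229, mR=-10530/15229; mL+mR=-18150/15229 → advance -1; mR−mL=-30/157 → turn -1·90°
n=3: pose=(3,6,N); sL=120/281, sR=120/257; mL=-32280/72217, mR=-49140/72217; mL+mR=-81420/72217 → advance -1; mR−mL=-60/257 → turn -1·90°
n=4: pose=(3,5,E); sL=6/13, sR=30/37; mL=-306/481, mR=-501/481; mL+mR=-807/481 → advance -1; mR−mL=-15/37 → turn -1·90°
n=5: pose=(2,5,S); sL=120/173, sR=24/41; mL=-4536/7093, mR=-6612/7093; mL+mR=-11148/7093 → advance -1; mR−mL=-12/41 → turn -1·90°

0 6/13 30/37 -306/481 -501/481 3 5 E
1 120/173 24/41 -4536/7093 -6612/7093 2 5 S
2 60/97 60/157 -7620/15229 -10530/15229 2 6 W
3 120/281 120/257 -32280/72217 -49140/72217 3 6 N
4 6/13 30/37 -306/481 -501/481 3 5 E
5 120/173 24/41 -4536/7093 -6612/7093 2 5 S
final 2 6 W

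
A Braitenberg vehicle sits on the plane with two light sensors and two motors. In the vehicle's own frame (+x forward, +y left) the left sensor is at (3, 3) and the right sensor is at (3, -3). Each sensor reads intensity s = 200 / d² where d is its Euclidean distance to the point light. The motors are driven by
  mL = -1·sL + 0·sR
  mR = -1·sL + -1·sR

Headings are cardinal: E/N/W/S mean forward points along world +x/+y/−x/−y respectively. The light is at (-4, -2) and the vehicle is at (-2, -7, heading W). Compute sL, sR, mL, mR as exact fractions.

left sensor world pos  = (-5, -10); dL² = 65
right sensor world pos = (-5, -4); dR² = 5
sL = 200/65 = 40/13
sR = 200/5 = 40
mL = -1·sL + 0·sR = -40/13
mR = -1·sL + -1·sR = -560/13

40/13 40 -40/13 -560/13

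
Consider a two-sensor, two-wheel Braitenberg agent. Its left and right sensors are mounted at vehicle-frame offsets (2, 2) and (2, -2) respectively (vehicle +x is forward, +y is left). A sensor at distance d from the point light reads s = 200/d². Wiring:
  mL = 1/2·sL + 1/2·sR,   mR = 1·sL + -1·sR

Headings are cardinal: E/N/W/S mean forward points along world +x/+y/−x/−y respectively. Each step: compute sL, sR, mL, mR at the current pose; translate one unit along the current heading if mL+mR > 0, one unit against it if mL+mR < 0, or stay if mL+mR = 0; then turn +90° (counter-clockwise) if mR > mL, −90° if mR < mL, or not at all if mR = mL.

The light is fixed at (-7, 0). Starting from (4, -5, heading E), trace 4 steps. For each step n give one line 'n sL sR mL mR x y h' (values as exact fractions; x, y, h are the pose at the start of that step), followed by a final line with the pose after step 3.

0 100/89 100/109 9900/9701 2000/9701 4 -5 E
1 40/49 200/149 7880/7301 -3840/7301 5 -5 S
2 50/41 50/29 1750/1189 -600/1189 5 -6 W
3 200/97 40/37 5640/3589 3520/3589 4 -6 N
final 4 -5 E

n=0: pose=(4,-5,E); sL=100/89, sR=100/109; mL=9900/9701, mR=2000/9701; mL+mR=11900/9701 → advance +1; mR−mL=-7900/9701 → turn -1·90°
n=1: pose=(5,-5,S); sL=40/49, sR=200/149; mL=7880/7301, mR=-3840/7301; mL+mR=4040/7301 → advance +1; mR−mL=-11720/7301 → turn -1·90°
n=2: pose=(5,-6,W); sL=50/41, sR=50/29; mL=1750/1189, mR=-600/1189; mL+mR=1150/1189 → advance +1; mR−mL=-2350/1189 → turn -1·90°
n=3: pose=(4,-6,N); sL=200/97, sR=40/37; mL=5640/3589, mR=3520/3589; mL+mR=9160/3589 → advance +1; mR−mL=-2120/3589 → turn -1·90°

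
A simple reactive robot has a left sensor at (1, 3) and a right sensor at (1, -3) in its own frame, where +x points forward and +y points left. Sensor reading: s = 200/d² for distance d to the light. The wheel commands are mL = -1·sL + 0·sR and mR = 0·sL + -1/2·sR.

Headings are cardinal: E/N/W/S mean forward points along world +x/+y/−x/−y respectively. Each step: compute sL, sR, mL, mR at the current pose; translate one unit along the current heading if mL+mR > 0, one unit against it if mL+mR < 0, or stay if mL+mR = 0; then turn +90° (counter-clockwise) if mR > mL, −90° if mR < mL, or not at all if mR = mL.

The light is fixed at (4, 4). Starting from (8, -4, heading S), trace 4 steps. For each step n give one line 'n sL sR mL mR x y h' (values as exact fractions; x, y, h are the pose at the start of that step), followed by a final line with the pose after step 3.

n=0: pose=(8,-4,S); sL=20/13, sR=100/41; mL=-20/13, mR=-50/41; mL+mR=-1470/533 → advance -1; mR−mL=170/533 → turn +1·90°
n=1: pose=(8,-3,E); sL=200/41, sR=8/5; mL=-200/41, mR=-4/5; mL+mR=-1164/205 → advance -1; mR−mL=836/205 → turn +1·90°
n=2: pose=(7,-3,N); sL=50/9, sR=25/9; mL=-50/9, mR=-25/18; mL+mR=-125/18 → advance -1; mR−mL=25/6 → turn +1·90°
n=3: pose=(7,-4,W); sL=8/5, sR=200/29; mL=-8/5, mR=-100/29; mL+mR=-732/145 → advance -1; mR−mL=-268/145 → turn -1·90°

0 20/13 100/41 -20/13 -50/41 8 -4 S
1 200/41 8/5 -200/41 -4/5 8 -3 E
2 50/9 25/9 -50/9 -25/18 7 -3 N
3 8/5 200/29 -8/5 -100/29 7 -4 W
final 8 -4 N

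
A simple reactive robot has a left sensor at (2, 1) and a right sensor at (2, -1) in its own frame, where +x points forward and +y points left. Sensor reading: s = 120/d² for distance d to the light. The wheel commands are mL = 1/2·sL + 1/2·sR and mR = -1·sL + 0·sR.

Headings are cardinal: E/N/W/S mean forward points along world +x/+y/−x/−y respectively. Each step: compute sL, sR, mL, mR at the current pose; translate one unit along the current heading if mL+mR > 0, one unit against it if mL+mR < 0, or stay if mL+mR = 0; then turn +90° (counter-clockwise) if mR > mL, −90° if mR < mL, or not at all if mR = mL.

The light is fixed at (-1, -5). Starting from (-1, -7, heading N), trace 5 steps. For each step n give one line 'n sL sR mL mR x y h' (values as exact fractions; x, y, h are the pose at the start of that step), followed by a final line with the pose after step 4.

0 120 120 120 -120 -1 -7 N
1 24 120/13 216/13 -24 -1 -7 E
2 15/2 6 27/4 -15/2 -2 -7 S
3 120/13 40/3 440/39 -120/13 -2 -6 W
4 12 60 36 -12 -3 -6 N
final -3 -5 E

n=0: pose=(-1,-7,N); sL=120, sR=120; mL=120, mR=-120; mL+mR=0 → advance +0; mR−mL=-240 → turn -1·90°
n=1: pose=(-1,-7,E); sL=24, sR=120/13; mL=216/13, mR=-24; mL+mR=-96/13 → advance -1; mR−mL=-528/13 → turn -1·90°
n=2: pose=(-2,-7,S); sL=15/2, sR=6; mL=27/4, mR=-15/2; mL+mR=-3/4 → advance -1; mR−mL=-57/4 → turn -1·90°
n=3: pose=(-2,-6,W); sL=120/13, sR=40/3; mL=440/39, mR=-120/13; mL+mR=80/39 → advance +1; mR−mL=-800/39 → turn -1·90°
n=4: pose=(-3,-6,N); sL=12, sR=60; mL=36, mR=-12; mL+mR=24 → advance +1; mR−mL=-48 → turn -1·90°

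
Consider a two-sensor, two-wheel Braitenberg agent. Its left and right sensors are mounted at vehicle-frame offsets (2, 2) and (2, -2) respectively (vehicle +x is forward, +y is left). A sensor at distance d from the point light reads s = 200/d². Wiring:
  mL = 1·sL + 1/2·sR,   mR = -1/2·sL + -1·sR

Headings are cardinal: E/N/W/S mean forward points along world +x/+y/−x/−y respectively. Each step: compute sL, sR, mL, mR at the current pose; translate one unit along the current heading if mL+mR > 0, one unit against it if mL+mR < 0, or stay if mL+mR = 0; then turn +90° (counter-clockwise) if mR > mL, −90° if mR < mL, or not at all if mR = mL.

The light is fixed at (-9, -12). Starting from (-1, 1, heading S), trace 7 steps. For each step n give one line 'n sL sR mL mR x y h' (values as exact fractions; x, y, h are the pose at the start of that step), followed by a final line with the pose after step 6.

0 200/221 200/157 53500/34697 -59900/34697 -1 1 S
1 10/9 50/73 955/657 -815/657 -1 2 W
2 200/281 200/337 95500/94697 -89900/94697 -2 2 N
3 20/37 4/5 174/185 -198/185 -2 3 E
4 200/233 40/37 12060/8621 -13020/8621 -3 3 S
5 50/53 10/17 1115/901 -955/901 -3 4 W
6 200/333 200/373 107900/124209 -103900/124209 -4 4 N
final -4 5 E

n=0: pose=(-1,1,S); sL=200/221, sR=200/157; mL=53500/34697, mR=-59900/34697; mL+mR=-6400/34697 → advance -1; mR−mL=-113400/34697 → turn -1·90°
n=1: pose=(-1,2,W); sL=10/9, sR=50/73; mL=955/657, mR=-815/657; mL+mR=140/657 → advance +1; mR−mL=-590/219 → turn -1·90°
n=2: pose=(-2,2,N); sL=200/281, sR=200/337; mL=95500/94697, mR=-89900/94697; mL+mR=5600/94697 → advance +1; mR−mL=-185400/94697 → turn -1·90°
n=3: pose=(-2,3,E); sL=20/37, sR=4/5; mL=174/185, mR=-198/185; mL+mR=-24/185 → advance -1; mR−mL=-372/185 → turn -1·90°
n=4: pose=(-3,3,S); sL=200/233, sR=40/37; mL=12060/8621, mR=-13020/8621; mL+mR=-960/8621 → advance -1; mR−mL=-25080/8621 → turn -1·90°
n=5: pose=(-3,4,W); sL=50/53, sR=10/17; mL=1115/901, mR=-955/901; mL+mR=160/901 → advance +1; mR−mL=-2070/901 → turn -1·90°
n=6: pose=(-4,4,N); sL=200/333, sR=200/373; mL=107900/124209, mR=-103900/124209; mL+mR=4000/124209 → advance +1; mR−mL=-70600/41403 → turn -1·90°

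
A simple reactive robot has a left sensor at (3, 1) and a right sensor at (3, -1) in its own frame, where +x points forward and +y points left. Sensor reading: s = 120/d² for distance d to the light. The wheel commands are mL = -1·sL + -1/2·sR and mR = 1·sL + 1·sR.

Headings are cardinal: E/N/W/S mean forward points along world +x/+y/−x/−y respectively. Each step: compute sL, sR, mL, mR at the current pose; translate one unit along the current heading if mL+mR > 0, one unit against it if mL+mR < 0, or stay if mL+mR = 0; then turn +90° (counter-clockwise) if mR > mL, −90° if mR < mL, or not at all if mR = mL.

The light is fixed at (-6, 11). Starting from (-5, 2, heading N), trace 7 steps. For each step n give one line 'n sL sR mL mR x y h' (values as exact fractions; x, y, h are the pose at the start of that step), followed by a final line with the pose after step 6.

n=0: pose=(-5,2,N); sL=10/3, sR=3; mL=-29/6, mR=19/3; mL+mR=3/2 → advance +1; mR−mL=67/6 → turn +1·90°
n=1: pose=(-5,3,W); sL=24/17, sR=120/53; mL=-2292/901, mR=3312/901; mL+mR=60/53 → advance +1; mR−mL=5604/901 → turn +1·90°
n=2: pose=(-6,3,S); sL=60/61, sR=60/61; mL=-90/61, mR=120/61; mL+mR=30/61 → advance +1; mR−mL=210/61 → turn +1·90°
n=3: pose=(-6,2,E); sL=120/73, sR=120/109; mL=-17460/7957, mR=21840/7957; mL+mR=60/109 → advance +1; mR−mL=39300/7957 → turn +1·90°
n=4: pose=(-5,2,N); sL=10/3, sR=3; mL=-29/6, mR=19/3; mL+mR=3/2 → advance +1; mR−mL=67/6 → turn +1·90°
n=5: pose=(-5,3,W); sL=24/17, sR=120/53; mL=-2292/901, mR=3312/901; mL+mR=60/53 → advance +1; mR−mL=5604/901 → turn +1·90°
n=6: pose=(-6,3,S); sL=60/61, sR=60/61; mL=-90/61, mR=120/61; mL+mR=30/61 → advance +1; mR−mL=210/61 → turn +1·90°

0 10/3 3 -29/6 19/3 -5 2 N
1 24/17 120/53 -2292/901 3312/901 -5 3 W
2 60/61 60/61 -90/61 120/61 -6 3 S
3 120/73 120/109 -17460/7957 21840/7957 -6 2 E
4 10/3 3 -29/6 19/3 -5 2 N
5 24/17 120/53 -2292/901 3312/901 -5 3 W
6 60/61 60/61 -90/61 120/61 -6 3 S
final -6 2 E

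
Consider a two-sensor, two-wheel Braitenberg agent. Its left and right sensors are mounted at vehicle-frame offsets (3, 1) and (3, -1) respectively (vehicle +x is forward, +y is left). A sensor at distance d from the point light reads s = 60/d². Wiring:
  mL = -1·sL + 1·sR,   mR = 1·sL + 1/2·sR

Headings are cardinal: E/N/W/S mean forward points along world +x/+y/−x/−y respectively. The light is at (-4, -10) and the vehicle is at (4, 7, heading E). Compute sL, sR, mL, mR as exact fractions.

12/89 60/377 816/33553 7194/33553

left sensor world pos  = (7, 8); dL² = 445
right sensor world pos = (7, 6); dR² = 377
sL = 60/445 = 12/89
sR = 60/377 = 60/377
mL = -1·sL + 1·sR = 816/33553
mR = 1·sL + 1/2·sR = 7194/33553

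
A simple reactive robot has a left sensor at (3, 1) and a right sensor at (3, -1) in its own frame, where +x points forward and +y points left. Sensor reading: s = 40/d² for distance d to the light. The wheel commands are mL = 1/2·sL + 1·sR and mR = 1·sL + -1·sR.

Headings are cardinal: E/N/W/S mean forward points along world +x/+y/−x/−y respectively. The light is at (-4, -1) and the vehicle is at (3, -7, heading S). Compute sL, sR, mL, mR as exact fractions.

left sensor world pos  = (4, -10); dL² = 145
right sensor world pos = (2, -10); dR² = 117
sL = 40/145 = 8/29
sR = 40/117 = 40/117
mL = 1/2·sL + 1·sR = 1628/3393
mR = 1·sL + -1·sR = -224/3393

8/29 40/117 1628/3393 -224/3393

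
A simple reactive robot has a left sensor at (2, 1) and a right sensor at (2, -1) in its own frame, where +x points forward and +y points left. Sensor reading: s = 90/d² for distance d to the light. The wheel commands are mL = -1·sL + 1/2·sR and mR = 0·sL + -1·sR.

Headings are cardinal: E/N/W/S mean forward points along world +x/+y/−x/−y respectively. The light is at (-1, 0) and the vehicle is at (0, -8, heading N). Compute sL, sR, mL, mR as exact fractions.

left sensor world pos  = (-1, -6); dL² = 36
right sensor world pos = (1, -6); dR² = 40
sL = 90/36 = 5/2
sR = 90/40 = 9/4
mL = -1·sL + 1/2·sR = -11/8
mR = 0·sL + -1·sR = -9/4

5/2 9/4 -11/8 -9/4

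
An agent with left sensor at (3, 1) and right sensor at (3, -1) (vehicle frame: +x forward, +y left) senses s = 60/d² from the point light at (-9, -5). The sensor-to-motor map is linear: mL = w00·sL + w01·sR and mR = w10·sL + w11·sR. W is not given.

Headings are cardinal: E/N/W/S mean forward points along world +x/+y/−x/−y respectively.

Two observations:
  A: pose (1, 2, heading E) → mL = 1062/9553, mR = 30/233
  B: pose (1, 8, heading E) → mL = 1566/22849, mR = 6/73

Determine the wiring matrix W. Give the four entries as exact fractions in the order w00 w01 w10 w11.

1 -1/2 1/2 0

obs A: pose=(1,2,E) → sL=60/233, sR=12/41, mL=1062/9553, mR=30/233
obs B: pose=(1,8,E) → sL=12/73, sR=60/313, mL=1566/22849, mR=6/73
sensor matrix S = [[60/233, 12/41], [12/73, 60/313]]; det S = 273024/218276497
solve [mL_A; mL_B] = S·[w00; w01] and [mR_A; mR_B] = S·[w10; w11]:
  w00 = 1, w01 = -1/2, w10 = 1/2, w11 = 0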